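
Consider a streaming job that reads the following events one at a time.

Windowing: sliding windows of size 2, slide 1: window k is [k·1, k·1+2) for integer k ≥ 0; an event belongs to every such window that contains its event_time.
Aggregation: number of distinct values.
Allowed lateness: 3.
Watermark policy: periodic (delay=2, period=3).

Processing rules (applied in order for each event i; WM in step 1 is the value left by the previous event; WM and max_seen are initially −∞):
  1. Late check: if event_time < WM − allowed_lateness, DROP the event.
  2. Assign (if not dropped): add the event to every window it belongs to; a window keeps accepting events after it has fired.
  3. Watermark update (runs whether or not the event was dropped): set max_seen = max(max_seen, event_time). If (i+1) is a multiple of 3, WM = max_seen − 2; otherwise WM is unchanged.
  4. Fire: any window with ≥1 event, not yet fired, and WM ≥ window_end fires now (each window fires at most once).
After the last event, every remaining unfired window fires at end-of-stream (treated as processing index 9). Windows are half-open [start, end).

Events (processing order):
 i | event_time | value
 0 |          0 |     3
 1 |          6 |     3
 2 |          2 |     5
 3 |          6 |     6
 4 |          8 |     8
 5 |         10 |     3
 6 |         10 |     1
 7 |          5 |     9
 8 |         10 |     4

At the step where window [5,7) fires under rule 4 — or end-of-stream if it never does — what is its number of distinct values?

i=0 t=0 v=3: → [0,2); WM=−∞
i=1 t=6 v=3: → [6,8),[5,7); WM=−∞
i=2 t=2 v=5: → [2,4),[1,3); WM=4; [0,2) fires=1 [1,3) fires=1 [2,4) fires=1
i=3 t=6 v=6: → [6,8),[5,7); WM=4
i=4 t=8 v=8: → [8,10),[7,9); WM=4
i=5 t=10 v=3: → [10,12),[9,11); WM=8; [5,7) fires=2 [6,8) fires=2
i=6 t=10 v=1: → [10,12),[9,11); WM=8
i=7 t=5 v=9: → [5,7),[4,6); WM=8; [4,6) fires=1
i=8 t=10 v=4: → [10,12),[9,11); WM=8

2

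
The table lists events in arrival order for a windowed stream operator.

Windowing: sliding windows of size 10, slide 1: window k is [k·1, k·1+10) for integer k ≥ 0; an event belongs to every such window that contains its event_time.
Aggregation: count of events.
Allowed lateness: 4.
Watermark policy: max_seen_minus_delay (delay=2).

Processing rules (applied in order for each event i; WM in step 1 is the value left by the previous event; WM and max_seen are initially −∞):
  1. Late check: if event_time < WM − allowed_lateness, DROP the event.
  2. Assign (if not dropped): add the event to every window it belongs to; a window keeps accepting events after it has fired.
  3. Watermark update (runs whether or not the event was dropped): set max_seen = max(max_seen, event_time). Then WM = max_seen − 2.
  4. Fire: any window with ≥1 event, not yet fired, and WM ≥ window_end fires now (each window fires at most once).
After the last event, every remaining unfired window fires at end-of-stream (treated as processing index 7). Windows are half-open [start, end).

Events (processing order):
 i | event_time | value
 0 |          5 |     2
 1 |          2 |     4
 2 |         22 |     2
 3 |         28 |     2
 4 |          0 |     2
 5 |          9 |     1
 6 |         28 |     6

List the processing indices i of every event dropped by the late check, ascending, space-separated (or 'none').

4 5

i=0 t=5 v=2: → [5,15),[4,14),[3,13),[2,12),[1,11),[0,10); WM=3
i=1 t=2 v=4: → [2,12),[1,11),[0,10); WM=3
i=2 t=22 v=2: → [22,32),[21,31),[20,30),[19,29),[18,28),[17,27),[16,26),[15,25),[14,24),[13,23); WM=20; [0,10) fires=2 [1,11) fires=2 [2,12) fires=2 [3,13) fires=1 [4,14) fires=1 [5,15) fires=1
i=3 t=28 v=2: → [28,38),[27,37),[26,36),[25,35),[24,34),[23,33),[22,32),[21,31),[20,30),[19,29); WM=26; [13,23) fires=1 [14,24) fires=1 [15,25) fires=1 [16,26) fires=1
i=4 t=0 v=2: DROP (t<26-4); WM=26
i=5 t=9 v=1: DROP (t<26-4); WM=26
i=6 t=28 v=6: → [28,38),[27,37),[26,36),[25,35),[24,34),[23,33),[22,32),[21,31),[20,30),[19,29); WM=26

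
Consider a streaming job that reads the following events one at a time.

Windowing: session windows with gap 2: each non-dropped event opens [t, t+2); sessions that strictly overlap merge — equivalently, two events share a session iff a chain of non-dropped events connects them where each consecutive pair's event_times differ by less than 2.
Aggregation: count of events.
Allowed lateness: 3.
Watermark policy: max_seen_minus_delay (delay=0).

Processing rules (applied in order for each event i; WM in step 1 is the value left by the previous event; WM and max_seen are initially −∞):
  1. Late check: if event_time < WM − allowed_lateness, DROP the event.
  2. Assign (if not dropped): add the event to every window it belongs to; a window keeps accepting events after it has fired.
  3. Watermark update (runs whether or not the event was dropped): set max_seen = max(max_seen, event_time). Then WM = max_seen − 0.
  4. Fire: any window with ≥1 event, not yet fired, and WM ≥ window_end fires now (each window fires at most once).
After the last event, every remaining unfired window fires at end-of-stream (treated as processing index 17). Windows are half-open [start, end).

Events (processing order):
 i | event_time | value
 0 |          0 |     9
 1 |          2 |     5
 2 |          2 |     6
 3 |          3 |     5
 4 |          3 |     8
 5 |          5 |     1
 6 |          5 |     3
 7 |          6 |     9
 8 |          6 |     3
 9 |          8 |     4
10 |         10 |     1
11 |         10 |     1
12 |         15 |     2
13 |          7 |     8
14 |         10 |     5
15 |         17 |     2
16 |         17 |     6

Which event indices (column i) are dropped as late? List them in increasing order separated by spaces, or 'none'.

i=0 t=0 v=9: → [0,2); WM=0
i=1 t=2 v=5: → [2,4); WM=2
i=2 t=2 v=6: → [2,4); WM=2
i=3 t=3 v=5: → [2,5); WM=3
i=4 t=3 v=8: → [2,5); WM=3
i=5 t=5 v=1: → [5,7); WM=5
i=6 t=5 v=3: → [5,7); WM=5
i=7 t=6 v=9: → [5,8); WM=6
i=8 t=6 v=3: → [5,8); WM=6
i=9 t=8 v=4: → [8,10); WM=8
i=10 t=10 v=1: → [10,12); WM=10
i=11 t=10 v=1: → [10,12); WM=10
i=12 t=15 v=2: → [15,17); WM=15
i=13 t=7 v=8: DROP (t<15-3); WM=15
i=14 t=10 v=5: DROP (t<15-3); WM=15
i=15 t=17 v=2: → [17,19); WM=17
i=16 t=17 v=6: → [17,19); WM=17

13 14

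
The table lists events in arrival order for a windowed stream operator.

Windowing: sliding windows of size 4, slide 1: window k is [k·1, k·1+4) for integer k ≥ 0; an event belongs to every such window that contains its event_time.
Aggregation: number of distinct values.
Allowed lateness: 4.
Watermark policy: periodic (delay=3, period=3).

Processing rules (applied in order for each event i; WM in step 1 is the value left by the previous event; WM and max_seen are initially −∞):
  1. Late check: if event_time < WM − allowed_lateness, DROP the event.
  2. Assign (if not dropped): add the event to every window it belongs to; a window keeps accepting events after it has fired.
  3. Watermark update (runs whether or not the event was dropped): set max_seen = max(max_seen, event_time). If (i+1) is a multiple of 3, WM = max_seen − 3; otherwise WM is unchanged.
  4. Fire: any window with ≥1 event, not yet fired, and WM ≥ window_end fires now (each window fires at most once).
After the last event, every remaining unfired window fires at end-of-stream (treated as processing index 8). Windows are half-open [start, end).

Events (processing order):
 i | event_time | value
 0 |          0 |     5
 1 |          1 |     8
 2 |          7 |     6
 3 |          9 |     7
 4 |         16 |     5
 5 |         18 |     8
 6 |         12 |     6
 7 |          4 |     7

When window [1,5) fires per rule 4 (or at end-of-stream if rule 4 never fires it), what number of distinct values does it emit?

i=0 t=0 v=5: → [0,4); WM=−∞
i=1 t=1 v=8: → [1,5),[0,4); WM=−∞
i=2 t=7 v=6: → [7,11),[6,10),[5,9),[4,8); WM=4; [0,4) fires=2
i=3 t=9 v=7: → [9,13),[8,12),[7,11),[6,10); WM=4
i=4 t=16 v=5: → [16,20),[15,19),[14,18),[13,17); WM=4
i=5 t=18 v=8: → [18,22),[17,21),[16,20),[15,19); WM=15; [1,5) fires=1 [4,8) fires=1 [5,9) fires=1 [6,10) fires=2 [7,11) fires=2 [8,12) fires=1 [9,13) fires=1
i=6 t=12 v=6: → [12,16),[11,15),[10,14),[9,13); WM=15; [10,14) fires=1 [11,15) fires=1
i=7 t=4 v=7: DROP (t<15-4); WM=15

1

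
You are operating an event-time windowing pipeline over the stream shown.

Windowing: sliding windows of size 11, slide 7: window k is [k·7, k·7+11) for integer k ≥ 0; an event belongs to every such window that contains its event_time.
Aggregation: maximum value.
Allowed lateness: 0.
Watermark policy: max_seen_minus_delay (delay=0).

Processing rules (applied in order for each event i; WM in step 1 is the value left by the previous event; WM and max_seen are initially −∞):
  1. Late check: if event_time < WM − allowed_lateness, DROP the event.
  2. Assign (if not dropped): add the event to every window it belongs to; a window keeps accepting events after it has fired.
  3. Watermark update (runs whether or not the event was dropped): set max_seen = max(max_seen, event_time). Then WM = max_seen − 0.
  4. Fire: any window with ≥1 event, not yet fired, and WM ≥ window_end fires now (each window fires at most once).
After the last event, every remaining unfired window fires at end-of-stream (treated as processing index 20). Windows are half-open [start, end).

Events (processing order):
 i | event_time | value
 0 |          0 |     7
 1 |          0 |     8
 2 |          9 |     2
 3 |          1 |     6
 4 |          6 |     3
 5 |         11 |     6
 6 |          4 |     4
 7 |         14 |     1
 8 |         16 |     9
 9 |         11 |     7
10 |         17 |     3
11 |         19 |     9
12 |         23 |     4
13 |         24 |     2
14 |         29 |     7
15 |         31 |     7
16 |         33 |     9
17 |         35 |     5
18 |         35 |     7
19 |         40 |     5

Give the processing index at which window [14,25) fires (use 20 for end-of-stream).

14

i=0 t=0 v=7: → [0,11); WM=0
i=1 t=0 v=8: → [0,11); WM=0
i=2 t=9 v=2: → [7,18),[0,11); WM=9
i=3 t=1 v=6: DROP (t<9-0); WM=9
i=4 t=6 v=3: DROP (t<9-0); WM=9
i=5 t=11 v=6: → [7,18); WM=11; [0,11) fires=8
i=6 t=4 v=4: DROP (t<11-0); WM=11
i=7 t=14 v=1: → [14,25),[7,18); WM=14
i=8 t=16 v=9: → [14,25),[7,18); WM=16
i=9 t=11 v=7: DROP (t<16-0); WM=16
i=10 t=17 v=3: → [14,25),[7,18); WM=17
i=11 t=19 v=9: → [14,25); WM=19; [7,18) fires=9
i=12 t=23 v=4: → [21,32),[14,25); WM=23
i=13 t=24 v=2: → [21,32),[14,25); WM=24
i=14 t=29 v=7: → [28,39),[21,32); WM=29; [14,25) fires=9
i=15 t=31 v=7: → [28,39),[21,32); WM=31
i=16 t=33 v=9: → [28,39); WM=33; [21,32) fires=7
i=17 t=35 v=5: → [35,46),[28,39); WM=35
i=18 t=35 v=7: → [35,46),[28,39); WM=35
i=19 t=40 v=5: → [35,46); WM=40; [28,39) fires=9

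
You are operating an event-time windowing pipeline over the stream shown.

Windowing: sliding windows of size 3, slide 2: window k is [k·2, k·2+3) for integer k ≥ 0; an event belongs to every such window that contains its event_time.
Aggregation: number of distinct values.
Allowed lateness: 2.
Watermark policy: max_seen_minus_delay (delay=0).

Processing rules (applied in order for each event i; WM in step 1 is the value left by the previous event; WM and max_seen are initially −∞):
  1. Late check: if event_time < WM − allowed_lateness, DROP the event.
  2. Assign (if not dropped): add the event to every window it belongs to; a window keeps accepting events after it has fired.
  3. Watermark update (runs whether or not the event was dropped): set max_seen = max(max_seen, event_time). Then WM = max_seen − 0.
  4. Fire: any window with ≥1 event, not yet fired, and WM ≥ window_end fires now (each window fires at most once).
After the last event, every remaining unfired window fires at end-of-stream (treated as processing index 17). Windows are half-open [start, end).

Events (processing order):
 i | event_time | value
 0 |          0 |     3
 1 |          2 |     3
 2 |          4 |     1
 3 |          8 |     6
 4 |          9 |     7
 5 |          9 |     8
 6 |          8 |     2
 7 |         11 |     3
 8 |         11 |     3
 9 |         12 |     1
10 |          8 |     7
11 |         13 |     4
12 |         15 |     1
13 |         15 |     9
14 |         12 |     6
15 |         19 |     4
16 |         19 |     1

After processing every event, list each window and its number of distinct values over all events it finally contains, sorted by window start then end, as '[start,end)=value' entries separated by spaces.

i=0 t=0 v=3: → [0,3); WM=0
i=1 t=2 v=3: → [2,5),[0,3); WM=2
i=2 t=4 v=1: → [4,7),[2,5); WM=4; [0,3) fires=1
i=3 t=8 v=6: → [8,11),[6,9); WM=8; [2,5) fires=2 [4,7) fires=1
i=4 t=9 v=7: → [8,11); WM=9; [6,9) fires=1
i=5 t=9 v=8: → [8,11); WM=9
i=6 t=8 v=2: → [8,11),[6,9); WM=9
i=7 t=11 v=3: → [10,13); WM=11; [8,11) fires=4
i=8 t=11 v=3: → [10,13); WM=11
i=9 t=12 v=1: → [12,15),[10,13); WM=12
i=10 t=8 v=7: DROP (t<12-2); WM=12
i=11 t=13 v=4: → [12,15); WM=13; [10,13) fires=2
i=12 t=15 v=1: → [14,17); WM=15; [12,15) fires=2
i=13 t=15 v=9: → [14,17); WM=15
i=14 t=12 v=6: DROP (t<15-2); WM=15
i=15 t=19 v=4: → [18,21); WM=19; [14,17) fires=2
i=16 t=19 v=1: → [18,21); WM=19

[0,3)=1 [2,5)=2 [4,7)=1 [6,9)=2 [8,11)=4 [10,13)=2 [12,15)=2 [14,17)=2 [18,21)=2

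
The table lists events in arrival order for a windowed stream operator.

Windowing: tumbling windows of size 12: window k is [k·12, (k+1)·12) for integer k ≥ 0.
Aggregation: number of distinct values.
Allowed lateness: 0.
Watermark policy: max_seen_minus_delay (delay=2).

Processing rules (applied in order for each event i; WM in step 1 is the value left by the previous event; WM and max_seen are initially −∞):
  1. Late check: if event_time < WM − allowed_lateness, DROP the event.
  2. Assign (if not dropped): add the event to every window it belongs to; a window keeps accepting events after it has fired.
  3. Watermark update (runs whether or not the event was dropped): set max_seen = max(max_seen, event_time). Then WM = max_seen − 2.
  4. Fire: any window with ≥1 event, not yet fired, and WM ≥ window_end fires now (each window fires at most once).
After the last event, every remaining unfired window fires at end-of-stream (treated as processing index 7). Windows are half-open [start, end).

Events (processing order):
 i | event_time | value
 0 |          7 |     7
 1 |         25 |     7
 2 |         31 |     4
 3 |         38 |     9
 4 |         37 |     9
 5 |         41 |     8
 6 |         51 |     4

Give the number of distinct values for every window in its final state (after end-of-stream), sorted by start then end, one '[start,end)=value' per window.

[0,12)=1 [24,36)=2 [36,48)=2 [48,60)=1

i=0 t=7 v=7: → [0,12); WM=5
i=1 t=25 v=7: → [24,36); WM=23; [0,12) fires=1
i=2 t=31 v=4: → [24,36); WM=29
i=3 t=38 v=9: → [36,48); WM=36; [24,36) fires=2
i=4 t=37 v=9: → [36,48); WM=36
i=5 t=41 v=8: → [36,48); WM=39
i=6 t=51 v=4: → [48,60); WM=49; [36,48) fires=2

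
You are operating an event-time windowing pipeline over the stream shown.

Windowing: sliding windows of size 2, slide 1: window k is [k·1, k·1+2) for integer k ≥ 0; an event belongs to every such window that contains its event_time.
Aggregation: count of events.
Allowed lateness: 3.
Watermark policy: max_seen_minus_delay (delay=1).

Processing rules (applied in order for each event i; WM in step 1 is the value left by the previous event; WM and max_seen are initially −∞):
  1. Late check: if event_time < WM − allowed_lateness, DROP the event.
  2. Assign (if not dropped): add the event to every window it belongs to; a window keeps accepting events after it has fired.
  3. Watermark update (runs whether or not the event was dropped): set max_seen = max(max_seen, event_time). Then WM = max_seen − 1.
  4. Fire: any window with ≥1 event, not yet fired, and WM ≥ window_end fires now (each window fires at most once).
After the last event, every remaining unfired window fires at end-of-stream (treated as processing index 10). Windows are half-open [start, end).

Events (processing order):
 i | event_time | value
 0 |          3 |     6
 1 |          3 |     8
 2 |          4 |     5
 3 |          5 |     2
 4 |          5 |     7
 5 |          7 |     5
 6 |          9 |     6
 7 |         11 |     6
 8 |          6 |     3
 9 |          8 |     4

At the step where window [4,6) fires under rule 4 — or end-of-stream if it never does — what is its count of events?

3

i=0 t=3 v=6: → [3,5),[2,4); WM=2
i=1 t=3 v=8: → [3,5),[2,4); WM=2
i=2 t=4 v=5: → [4,6),[3,5); WM=3
i=3 t=5 v=2: → [5,7),[4,6); WM=4; [2,4) fires=2
i=4 t=5 v=7: → [5,7),[4,6); WM=4
i=5 t=7 v=5: → [7,9),[6,8); WM=6; [3,5) fires=3 [4,6) fires=3
i=6 t=9 v=6: → [9,11),[8,10); WM=8; [5,7) fires=2 [6,8) fires=1
i=7 t=11 v=6: → [11,13),[10,12); WM=10; [7,9) fires=1 [8,10) fires=1
i=8 t=6 v=3: DROP (t<10-3); WM=10
i=9 t=8 v=4: → [8,10),[7,9); WM=10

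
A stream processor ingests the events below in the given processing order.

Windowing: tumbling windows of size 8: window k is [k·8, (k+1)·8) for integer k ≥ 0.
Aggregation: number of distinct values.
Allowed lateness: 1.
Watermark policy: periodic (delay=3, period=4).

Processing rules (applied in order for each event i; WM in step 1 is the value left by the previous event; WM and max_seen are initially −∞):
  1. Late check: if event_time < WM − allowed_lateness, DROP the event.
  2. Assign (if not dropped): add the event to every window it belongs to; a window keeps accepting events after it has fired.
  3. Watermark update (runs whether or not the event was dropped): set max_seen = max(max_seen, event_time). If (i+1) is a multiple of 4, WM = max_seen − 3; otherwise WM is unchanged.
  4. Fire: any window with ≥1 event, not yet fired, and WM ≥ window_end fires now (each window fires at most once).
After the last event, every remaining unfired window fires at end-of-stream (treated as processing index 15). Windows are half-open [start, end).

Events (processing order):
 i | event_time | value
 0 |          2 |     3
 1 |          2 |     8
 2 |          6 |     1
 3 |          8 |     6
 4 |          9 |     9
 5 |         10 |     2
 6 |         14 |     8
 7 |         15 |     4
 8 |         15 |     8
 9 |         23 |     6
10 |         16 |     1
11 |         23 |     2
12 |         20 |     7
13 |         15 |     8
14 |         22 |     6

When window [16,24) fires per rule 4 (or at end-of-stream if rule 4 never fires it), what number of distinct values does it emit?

4

i=0 t=2 v=3: → [0,8); WM=−∞
i=1 t=2 v=8: → [0,8); WM=−∞
i=2 t=6 v=1: → [0,8); WM=−∞
i=3 t=8 v=6: → [8,16); WM=5
i=4 t=9 v=9: → [8,16); WM=5
i=5 t=10 v=2: → [8,16); WM=5
i=6 t=14 v=8: → [8,16); WM=5
i=7 t=15 v=4: → [8,16); WM=12; [0,8) fires=3
i=8 t=15 v=8: → [8,16); WM=12
i=9 t=23 v=6: → [16,24); WM=12
i=10 t=16 v=1: → [16,24); WM=12
i=11 t=23 v=2: → [16,24); WM=20; [8,16) fires=5
i=12 t=20 v=7: → [16,24); WM=20
i=13 t=15 v=8: DROP (t<20-1); WM=20
i=14 t=22 v=6: → [16,24); WM=20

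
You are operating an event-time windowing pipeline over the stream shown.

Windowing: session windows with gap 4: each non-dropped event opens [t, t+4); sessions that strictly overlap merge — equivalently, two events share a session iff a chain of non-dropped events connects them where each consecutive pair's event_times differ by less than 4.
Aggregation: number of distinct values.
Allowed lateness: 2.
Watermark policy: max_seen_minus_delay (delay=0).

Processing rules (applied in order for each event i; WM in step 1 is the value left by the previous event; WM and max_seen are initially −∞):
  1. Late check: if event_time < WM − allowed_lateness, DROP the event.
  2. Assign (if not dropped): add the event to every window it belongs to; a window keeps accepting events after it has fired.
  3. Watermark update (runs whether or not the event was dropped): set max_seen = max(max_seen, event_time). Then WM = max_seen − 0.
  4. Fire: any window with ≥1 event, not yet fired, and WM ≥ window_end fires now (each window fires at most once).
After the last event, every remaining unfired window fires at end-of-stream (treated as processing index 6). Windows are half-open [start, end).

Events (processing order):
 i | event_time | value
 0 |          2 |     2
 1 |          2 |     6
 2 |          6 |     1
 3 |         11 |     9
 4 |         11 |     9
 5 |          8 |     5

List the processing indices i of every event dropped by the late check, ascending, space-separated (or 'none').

i=0 t=2 v=2: → [2,6); WM=2
i=1 t=2 v=6: → [2,6); WM=2
i=2 t=6 v=1: → [6,10); WM=6
i=3 t=11 v=9: → [11,15); WM=11
i=4 t=11 v=9: → [11,15); WM=11
i=5 t=8 v=5: DROP (t<11-2); WM=11

5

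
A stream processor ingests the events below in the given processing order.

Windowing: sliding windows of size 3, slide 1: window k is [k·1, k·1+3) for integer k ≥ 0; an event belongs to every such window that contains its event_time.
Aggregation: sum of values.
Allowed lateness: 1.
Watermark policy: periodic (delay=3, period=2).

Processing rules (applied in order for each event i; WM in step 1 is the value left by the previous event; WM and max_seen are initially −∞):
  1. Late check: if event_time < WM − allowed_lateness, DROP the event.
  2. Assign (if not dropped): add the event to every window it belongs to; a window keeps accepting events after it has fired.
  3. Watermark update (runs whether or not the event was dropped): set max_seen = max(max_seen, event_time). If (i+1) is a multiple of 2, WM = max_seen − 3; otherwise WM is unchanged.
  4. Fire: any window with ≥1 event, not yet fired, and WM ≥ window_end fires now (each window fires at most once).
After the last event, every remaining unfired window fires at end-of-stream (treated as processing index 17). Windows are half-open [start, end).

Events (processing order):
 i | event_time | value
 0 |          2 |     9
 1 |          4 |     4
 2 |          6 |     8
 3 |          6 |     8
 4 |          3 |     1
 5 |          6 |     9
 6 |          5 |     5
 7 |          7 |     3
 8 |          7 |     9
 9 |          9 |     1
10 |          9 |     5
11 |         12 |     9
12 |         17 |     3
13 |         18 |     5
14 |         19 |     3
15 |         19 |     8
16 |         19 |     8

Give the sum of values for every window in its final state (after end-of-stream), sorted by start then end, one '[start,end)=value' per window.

[0,3)=9 [1,4)=10 [2,5)=14 [3,6)=10 [4,7)=34 [5,8)=42 [6,9)=37 [7,10)=18 [8,11)=6 [9,12)=6 [10,13)=9 [11,14)=9 [12,15)=9 [15,18)=3 [16,19)=8 [17,20)=27 [18,21)=24 [19,22)=19

i=0 t=2 v=9: → [2,5),[1,4),[0,3); WM=−∞
i=1 t=4 v=4: → [4,7),[3,6),[2,5); WM=1
i=2 t=6 v=8: → [6,9),[5,8),[4,7); WM=1
i=3 t=6 v=8: → [6,9),[5,8),[4,7); WM=3; [0,3) fires=9
i=4 t=3 v=1: → [3,6),[2,5),[1,4); WM=3
i=5 t=6 v=9: → [6,9),[5,8),[4,7); WM=3
i=6 t=5 v=5: → [5,8),[4,7),[3,6); WM=3
i=7 t=7 v=3: → [7,10),[6,9),[5,8); WM=4; [1,4) fires=10
i=8 t=7 v=9: → [7,10),[6,9),[5,8); WM=4
i=9 t=9 v=1: → [9,12),[8,11),[7,10); WM=6; [2,5) fires=14 [3,6) fires=10
i=10 t=9 v=5: → [9,12),[8,11),[7,10); WM=6
i=11 t=12 v=9: → [12,15),[11,14),[10,13); WM=9; [4,7) fires=34 [5,8) fires=42 [6,9) fires=37
i=12 t=17 v=3: → [17,20),[16,19),[15,18); WM=9
i=13 t=18 v=5: → [18,21),[17,20),[16,19); WM=15; [7,10) fires=18 [8,11) fires=6 [9,12) fires=6 [10,13) fires=9 [11,14) fires=9 [12,15) fires=9
i=14 t=19 v=3: → [19,22),[18,21),[17,20); WM=15
i=15 t=19 v=8: → [19,22),[18,21),[17,20); WM=16
i=16 t=19 v=8: → [19,22),[18,21),[17,20); WM=16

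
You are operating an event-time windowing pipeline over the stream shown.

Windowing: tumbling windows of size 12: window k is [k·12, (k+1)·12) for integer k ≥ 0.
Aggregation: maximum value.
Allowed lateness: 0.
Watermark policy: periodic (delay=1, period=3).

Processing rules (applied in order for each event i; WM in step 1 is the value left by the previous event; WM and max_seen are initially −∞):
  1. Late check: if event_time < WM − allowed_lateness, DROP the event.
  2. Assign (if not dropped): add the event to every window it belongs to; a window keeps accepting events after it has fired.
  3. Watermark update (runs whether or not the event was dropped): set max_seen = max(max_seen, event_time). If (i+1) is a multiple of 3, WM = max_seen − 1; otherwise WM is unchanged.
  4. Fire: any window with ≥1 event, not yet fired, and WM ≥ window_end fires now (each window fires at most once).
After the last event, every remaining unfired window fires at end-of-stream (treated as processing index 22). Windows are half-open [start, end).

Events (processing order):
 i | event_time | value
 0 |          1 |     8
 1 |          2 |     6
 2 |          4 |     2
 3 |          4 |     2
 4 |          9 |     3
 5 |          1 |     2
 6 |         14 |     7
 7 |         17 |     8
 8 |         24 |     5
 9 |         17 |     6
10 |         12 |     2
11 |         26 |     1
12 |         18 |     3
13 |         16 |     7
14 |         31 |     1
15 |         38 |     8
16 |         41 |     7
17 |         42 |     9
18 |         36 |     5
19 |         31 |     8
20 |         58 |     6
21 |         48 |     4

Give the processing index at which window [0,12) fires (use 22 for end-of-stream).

8

i=0 t=1 v=8: → [0,12); WM=−∞
i=1 t=2 v=6: → [0,12); WM=−∞
i=2 t=4 v=2: → [0,12); WM=3
i=3 t=4 v=2: → [0,12); WM=3
i=4 t=9 v=3: → [0,12); WM=3
i=5 t=1 v=2: DROP (t<3-0); WM=8
i=6 t=14 v=7: → [12,24); WM=8
i=7 t=17 v=8: → [12,24); WM=8
i=8 t=24 v=5: → [24,36); WM=23; [0,12) fires=8
i=9 t=17 v=6: DROP (t<23-0); WM=23
i=10 t=12 v=2: DROP (t<23-0); WM=23
i=11 t=26 v=1: → [24,36); WM=25; [12,24) fires=8
i=12 t=18 v=3: DROP (t<25-0); WM=25
i=13 t=16 v=7: DROP (t<25-0); WM=25
i=14 t=31 v=1: → [24,36); WM=30
i=15 t=38 v=8: → [36,48); WM=30
i=16 t=41 v=7: → [36,48); WM=30
i=17 t=42 v=9: → [36,48); WM=41; [24,36) fires=5
i=18 t=36 v=5: DROP (t<41-0); WM=41
i=19 t=31 v=8: DROP (t<41-0); WM=41
i=20 t=58 v=6: → [48,60); WM=57; [36,48) fires=9
i=21 t=48 v=4: DROP (t<57-0); WM=57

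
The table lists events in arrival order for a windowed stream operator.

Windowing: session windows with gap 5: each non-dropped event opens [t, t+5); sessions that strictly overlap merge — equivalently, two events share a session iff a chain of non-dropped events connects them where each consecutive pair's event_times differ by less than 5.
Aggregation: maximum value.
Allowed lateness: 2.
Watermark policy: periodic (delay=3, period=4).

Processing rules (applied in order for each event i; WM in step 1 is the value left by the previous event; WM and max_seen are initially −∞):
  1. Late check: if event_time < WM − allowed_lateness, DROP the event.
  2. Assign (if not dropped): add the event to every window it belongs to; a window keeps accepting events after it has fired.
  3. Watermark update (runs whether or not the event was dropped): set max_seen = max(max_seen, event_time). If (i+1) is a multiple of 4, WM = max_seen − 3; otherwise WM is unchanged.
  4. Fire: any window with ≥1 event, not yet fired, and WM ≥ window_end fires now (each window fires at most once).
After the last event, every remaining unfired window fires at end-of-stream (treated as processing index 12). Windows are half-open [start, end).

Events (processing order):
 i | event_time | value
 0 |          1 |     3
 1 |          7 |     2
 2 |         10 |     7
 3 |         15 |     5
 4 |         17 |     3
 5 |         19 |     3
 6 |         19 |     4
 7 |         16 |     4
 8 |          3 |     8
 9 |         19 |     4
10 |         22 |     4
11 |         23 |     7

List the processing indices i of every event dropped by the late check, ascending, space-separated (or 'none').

i=0 t=1 v=3: → [1,6); WM=−∞
i=1 t=7 v=2: → [7,12); WM=−∞
i=2 t=10 v=7: → [7,15); WM=−∞
i=3 t=15 v=5: → [15,20); WM=12
i=4 t=17 v=3: → [15,22); WM=12
i=5 t=19 v=3: → [15,24); WM=12
i=6 t=19 v=4: → [15,24); WM=12
i=7 t=16 v=4: → [15,24); WM=16
i=8 t=3 v=8: DROP (t<16-2); WM=16
i=9 t=19 v=4: → [15,24); WM=16
i=10 t=22 v=4: → [15,27); WM=16
i=11 t=23 v=7: → [15,28); WM=20

8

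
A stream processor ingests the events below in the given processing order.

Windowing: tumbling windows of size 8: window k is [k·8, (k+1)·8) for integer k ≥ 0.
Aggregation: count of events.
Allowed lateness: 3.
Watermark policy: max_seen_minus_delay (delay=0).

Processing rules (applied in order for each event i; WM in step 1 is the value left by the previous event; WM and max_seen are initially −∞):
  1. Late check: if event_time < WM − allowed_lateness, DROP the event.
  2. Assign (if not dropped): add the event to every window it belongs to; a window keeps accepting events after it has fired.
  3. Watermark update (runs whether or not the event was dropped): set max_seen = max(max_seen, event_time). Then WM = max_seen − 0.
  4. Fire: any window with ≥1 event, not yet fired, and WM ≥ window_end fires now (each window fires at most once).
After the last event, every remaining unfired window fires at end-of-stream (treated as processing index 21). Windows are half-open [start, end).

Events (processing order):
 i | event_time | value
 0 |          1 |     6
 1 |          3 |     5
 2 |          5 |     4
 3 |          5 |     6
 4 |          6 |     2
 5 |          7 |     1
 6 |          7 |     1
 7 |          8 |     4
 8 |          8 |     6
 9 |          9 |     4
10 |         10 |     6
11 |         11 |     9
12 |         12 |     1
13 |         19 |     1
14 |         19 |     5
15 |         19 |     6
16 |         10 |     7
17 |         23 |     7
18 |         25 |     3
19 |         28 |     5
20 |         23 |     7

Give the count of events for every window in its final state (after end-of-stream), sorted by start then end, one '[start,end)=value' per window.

i=0 t=1 v=6: → [0,8); WM=1
i=1 t=3 v=5: → [0,8); WM=3
i=2 t=5 v=4: → [0,8); WM=5
i=3 t=5 v=6: → [0,8); WM=5
i=4 t=6 v=2: → [0,8); WM=6
i=5 t=7 v=1: → [0,8); WM=7
i=6 t=7 v=1: → [0,8); WM=7
i=7 t=8 v=4: → [8,16); WM=8; [0,8) fires=7
i=8 t=8 v=6: → [8,16); WM=8
i=9 t=9 v=4: → [8,16); WM=9
i=10 t=10 v=6: → [8,16); WM=10
i=11 t=11 v=9: → [8,16); WM=11
i=12 t=12 v=1: → [8,16); WM=12
i=13 t=19 v=1: → [16,24); WM=19; [8,16) fires=6
i=14 t=19 v=5: → [16,24); WM=19
i=15 t=19 v=6: → [16,24); WM=19
i=16 t=10 v=7: DROP (t<19-3); WM=19
i=17 t=23 v=7: → [16,24); WM=23
i=18 t=25 v=3: → [24,32); WM=25; [16,24) fires=4
i=19 t=28 v=5: → [24,32); WM=28
i=20 t=23 v=7: DROP (t<28-3); WM=28

[0,8)=7 [8,16)=6 [16,24)=4 [24,32)=2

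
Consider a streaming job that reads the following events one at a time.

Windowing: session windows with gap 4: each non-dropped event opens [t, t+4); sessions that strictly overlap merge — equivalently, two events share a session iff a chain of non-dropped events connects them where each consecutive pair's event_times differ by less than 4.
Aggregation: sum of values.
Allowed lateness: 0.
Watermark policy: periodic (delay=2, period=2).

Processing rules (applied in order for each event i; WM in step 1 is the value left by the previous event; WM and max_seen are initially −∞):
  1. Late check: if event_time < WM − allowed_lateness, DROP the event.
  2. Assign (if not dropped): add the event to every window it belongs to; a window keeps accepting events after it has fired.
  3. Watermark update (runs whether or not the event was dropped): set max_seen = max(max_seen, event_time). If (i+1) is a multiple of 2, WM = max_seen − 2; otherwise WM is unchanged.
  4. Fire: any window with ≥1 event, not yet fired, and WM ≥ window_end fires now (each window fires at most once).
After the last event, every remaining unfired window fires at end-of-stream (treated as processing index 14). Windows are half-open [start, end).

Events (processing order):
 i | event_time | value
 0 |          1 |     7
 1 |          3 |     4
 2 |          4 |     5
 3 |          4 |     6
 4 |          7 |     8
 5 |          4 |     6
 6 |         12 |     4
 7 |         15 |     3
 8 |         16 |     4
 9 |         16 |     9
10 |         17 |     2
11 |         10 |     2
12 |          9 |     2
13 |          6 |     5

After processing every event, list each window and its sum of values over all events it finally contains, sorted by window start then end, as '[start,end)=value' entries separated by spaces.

[1,11)=36 [12,21)=22

i=0 t=1 v=7: → [1,5); WM=−∞
i=1 t=3 v=4: → [1,7); WM=1
i=2 t=4 v=5: → [1,8); WM=1
i=3 t=4 v=6: → [1,8); WM=2
i=4 t=7 v=8: → [1,11); WM=2
i=5 t=4 v=6: → [1,11); WM=5
i=6 t=12 v=4: → [12,16); WM=5
i=7 t=15 v=3: → [12,19); WM=13
i=8 t=16 v=4: → [12,20); WM=13
i=9 t=16 v=9: → [12,20); WM=14
i=10 t=17 v=2: → [12,21); WM=14
i=11 t=10 v=2: DROP (t<14-0); WM=15
i=12 t=9 v=2: DROP (t<15-0); WM=15
i=13 t=6 v=5: DROP (t<15-0); WM=15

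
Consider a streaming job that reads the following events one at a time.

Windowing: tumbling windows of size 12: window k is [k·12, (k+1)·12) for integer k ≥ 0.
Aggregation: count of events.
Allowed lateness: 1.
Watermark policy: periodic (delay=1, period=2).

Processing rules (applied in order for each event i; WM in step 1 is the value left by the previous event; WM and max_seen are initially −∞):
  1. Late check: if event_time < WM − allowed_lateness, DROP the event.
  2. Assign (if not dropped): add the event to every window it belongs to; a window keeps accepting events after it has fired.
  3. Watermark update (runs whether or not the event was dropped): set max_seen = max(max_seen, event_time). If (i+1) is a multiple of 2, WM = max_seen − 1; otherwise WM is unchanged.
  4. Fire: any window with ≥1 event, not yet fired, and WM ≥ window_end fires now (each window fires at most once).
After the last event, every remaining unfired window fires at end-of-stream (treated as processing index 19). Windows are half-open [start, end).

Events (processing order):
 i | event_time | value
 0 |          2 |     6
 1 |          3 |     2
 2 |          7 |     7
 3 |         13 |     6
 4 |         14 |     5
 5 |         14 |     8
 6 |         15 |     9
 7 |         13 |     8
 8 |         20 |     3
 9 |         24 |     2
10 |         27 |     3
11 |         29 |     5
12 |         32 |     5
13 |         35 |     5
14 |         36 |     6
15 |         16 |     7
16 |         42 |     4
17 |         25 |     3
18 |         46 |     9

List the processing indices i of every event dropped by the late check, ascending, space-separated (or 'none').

15 17

i=0 t=2 v=6: → [0,12); WM=−∞
i=1 t=3 v=2: → [0,12); WM=2
i=2 t=7 v=7: → [0,12); WM=2
i=3 t=13 v=6: → [12,24); WM=12; [0,12) fires=3
i=4 t=14 v=5: → [12,24); WM=12
i=5 t=14 v=8: → [12,24); WM=13
i=6 t=15 v=9: → [12,24); WM=13
i=7 t=13 v=8: → [12,24); WM=14
i=8 t=20 v=3: → [12,24); WM=14
i=9 t=24 v=2: → [24,36); WM=23
i=10 t=27 v=3: → [24,36); WM=23
i=11 t=29 v=5: → [24,36); WM=28; [12,24) fires=6
i=12 t=32 v=5: → [24,36); WM=28
i=13 t=35 v=5: → [24,36); WM=34
i=14 t=36 v=6: → [36,48); WM=34
i=15 t=16 v=7: DROP (t<34-1); WM=35
i=16 t=42 v=4: → [36,48); WM=35
i=17 t=25 v=3: DROP (t<35-1); WM=41; [24,36) fires=5
i=18 t=46 v=9: → [36,48); WM=41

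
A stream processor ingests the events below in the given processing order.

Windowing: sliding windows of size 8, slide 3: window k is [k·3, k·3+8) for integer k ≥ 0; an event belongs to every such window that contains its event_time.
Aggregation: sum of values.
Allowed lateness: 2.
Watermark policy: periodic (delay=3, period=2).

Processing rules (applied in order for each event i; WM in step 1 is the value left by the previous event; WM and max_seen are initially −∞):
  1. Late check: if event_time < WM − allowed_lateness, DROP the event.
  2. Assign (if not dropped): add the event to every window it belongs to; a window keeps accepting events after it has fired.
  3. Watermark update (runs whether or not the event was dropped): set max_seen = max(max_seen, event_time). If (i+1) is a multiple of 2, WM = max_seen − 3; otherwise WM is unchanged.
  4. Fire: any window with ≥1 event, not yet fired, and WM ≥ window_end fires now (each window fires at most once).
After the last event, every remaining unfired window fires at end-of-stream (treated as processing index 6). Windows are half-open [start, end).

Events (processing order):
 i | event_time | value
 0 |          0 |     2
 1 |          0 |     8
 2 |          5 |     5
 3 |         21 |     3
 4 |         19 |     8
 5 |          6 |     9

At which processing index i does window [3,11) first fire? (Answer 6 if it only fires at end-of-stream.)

3

i=0 t=0 v=2: → [0,8); WM=−∞
i=1 t=0 v=8: → [0,8); WM=-3
i=2 t=5 v=5: → [3,11),[0,8); WM=-3
i=3 t=21 v=3: → [21,29),[18,26),[15,23); WM=18; [0,8) fires=15 [3,11) fires=5
i=4 t=19 v=8: → [18,26),[15,23),[12,20); WM=18
i=5 t=6 v=9: DROP (t<18-2); WM=18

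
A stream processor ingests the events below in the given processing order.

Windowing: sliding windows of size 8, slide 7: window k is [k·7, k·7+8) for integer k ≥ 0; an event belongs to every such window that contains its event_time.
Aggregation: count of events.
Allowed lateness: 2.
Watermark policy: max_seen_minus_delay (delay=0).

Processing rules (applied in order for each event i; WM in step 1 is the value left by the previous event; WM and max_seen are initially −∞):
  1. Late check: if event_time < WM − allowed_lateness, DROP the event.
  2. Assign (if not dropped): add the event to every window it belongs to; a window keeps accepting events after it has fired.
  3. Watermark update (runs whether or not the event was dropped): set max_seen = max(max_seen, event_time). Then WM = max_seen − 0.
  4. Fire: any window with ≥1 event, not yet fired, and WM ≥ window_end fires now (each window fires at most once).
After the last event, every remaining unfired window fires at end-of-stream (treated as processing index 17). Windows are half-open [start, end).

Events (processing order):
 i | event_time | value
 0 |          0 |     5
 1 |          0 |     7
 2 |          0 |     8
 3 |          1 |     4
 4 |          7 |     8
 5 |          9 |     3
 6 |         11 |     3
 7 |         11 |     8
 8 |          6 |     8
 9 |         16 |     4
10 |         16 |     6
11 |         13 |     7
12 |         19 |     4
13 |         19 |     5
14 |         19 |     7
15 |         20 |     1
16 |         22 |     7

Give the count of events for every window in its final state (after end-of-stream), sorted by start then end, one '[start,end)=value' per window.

i=0 t=0 v=5: → [0,8); WM=0
i=1 t=0 v=7: → [0,8); WM=0
i=2 t=0 v=8: → [0,8); WM=0
i=3 t=1 v=4: → [0,8); WM=1
i=4 t=7 v=8: → [7,15),[0,8); WM=7
i=5 t=9 v=3: → [7,15); WM=9; [0,8) fires=5
i=6 t=11 v=3: → [7,15); WM=11
i=7 t=11 v=8: → [7,15); WM=11
i=8 t=6 v=8: DROP (t<11-2); WM=11
i=9 t=16 v=4: → [14,22); WM=16; [7,15) fires=4
i=10 t=16 v=6: → [14,22); WM=16
i=11 t=13 v=7: DROP (t<16-2); WM=16
i=12 t=19 v=4: → [14,22); WM=19
i=13 t=19 v=5: → [14,22); WM=19
i=14 t=19 v=7: → [14,22); WM=19
i=15 t=20 v=1: → [14,22); WM=20
i=16 t=22 v=7: → [21,29); WM=22; [14,22) fires=6

[0,8)=5 [7,15)=4 [14,22)=6 [21,29)=1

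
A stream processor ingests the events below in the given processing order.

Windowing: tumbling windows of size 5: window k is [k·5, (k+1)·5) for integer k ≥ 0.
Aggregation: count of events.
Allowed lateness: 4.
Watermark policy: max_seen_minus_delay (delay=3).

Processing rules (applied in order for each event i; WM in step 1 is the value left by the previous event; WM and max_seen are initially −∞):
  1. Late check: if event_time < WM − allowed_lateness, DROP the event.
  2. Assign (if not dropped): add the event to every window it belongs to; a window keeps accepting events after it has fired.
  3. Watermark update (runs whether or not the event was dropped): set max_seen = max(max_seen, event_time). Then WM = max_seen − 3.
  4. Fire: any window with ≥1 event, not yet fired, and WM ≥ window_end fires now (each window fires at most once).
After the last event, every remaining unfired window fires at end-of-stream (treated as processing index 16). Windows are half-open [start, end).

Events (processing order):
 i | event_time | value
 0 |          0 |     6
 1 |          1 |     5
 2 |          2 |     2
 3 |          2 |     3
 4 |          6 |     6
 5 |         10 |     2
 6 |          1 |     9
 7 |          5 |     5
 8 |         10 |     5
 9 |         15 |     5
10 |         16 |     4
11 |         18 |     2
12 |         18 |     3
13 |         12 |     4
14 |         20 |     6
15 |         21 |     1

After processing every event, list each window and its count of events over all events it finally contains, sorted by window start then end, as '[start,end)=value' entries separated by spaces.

[0,5)=4 [5,10)=2 [10,15)=3 [15,20)=4 [20,25)=2

i=0 t=0 v=6: → [0,5); WM=-3
i=1 t=1 v=5: → [0,5); WM=-2
i=2 t=2 v=2: → [0,5); WM=-1
i=3 t=2 v=3: → [0,5); WM=-1
i=4 t=6 v=6: → [5,10); WM=3
i=5 t=10 v=2: → [10,15); WM=7; [0,5) fires=4
i=6 t=1 v=9: DROP (t<7-4); WM=7
i=7 t=5 v=5: → [5,10); WM=7
i=8 t=10 v=5: → [10,15); WM=7
i=9 t=15 v=5: → [15,20); WM=12; [5,10) fires=2
i=10 t=16 v=4: → [15,20); WM=13
i=11 t=18 v=2: → [15,20); WM=15; [10,15) fires=2
i=12 t=18 v=3: → [15,20); WM=15
i=13 t=12 v=4: → [10,15); WM=15
i=14 t=20 v=6: → [20,25); WM=17
i=15 t=21 v=1: → [20,25); WM=18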